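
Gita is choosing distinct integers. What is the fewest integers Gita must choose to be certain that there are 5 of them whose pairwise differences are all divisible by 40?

Integers whose pairwise differences are multiples of 40 are exactly those sharing a remainder mod 40. By pigeonhole, the 40 residue classes mod 40 are the pigeonholes.
With 160 integers one could put 4 in each residue class and have no class reach 5.
The 161st integer pushes some class to 5, so 40·4 + 1 = 161.

161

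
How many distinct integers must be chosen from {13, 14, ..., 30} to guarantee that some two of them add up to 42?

11

Two chosen integers sum to 42 exactly when both halves of some pair {x, 42−x} with 13 ≤ x ≤ 42−x ≤ 29 are chosen — 8 such pairs.
The remaining 2 elements (those with no distinct partner in range) can never complete a 42-sum, so the worst case takes all of them and one from each pair: 2 + 8 = 10.
The 11th integer has to be the second member of some pair, so 10 + 1 = 11.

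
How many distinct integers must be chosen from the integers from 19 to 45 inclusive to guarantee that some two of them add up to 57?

Group the elements by complementary pair {x, 57−x}: {19,38}, {20,37}, {21,36}, …, giving 10 two-element pairs and 7 integers whose partner 57−x falls outside [19,45].
Treating each of those 17 groups as a pigeonhole, one can pick one integer per group — 17 integers — with no two summing to 57.
The 18th integer lands in an occupied pair, forcing a sum of 57.

18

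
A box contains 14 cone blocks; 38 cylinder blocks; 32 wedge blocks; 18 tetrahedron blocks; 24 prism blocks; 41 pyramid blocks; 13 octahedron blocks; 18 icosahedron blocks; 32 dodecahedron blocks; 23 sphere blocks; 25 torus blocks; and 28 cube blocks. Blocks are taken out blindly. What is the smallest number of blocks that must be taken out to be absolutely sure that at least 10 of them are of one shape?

An adversary could hand out at most 9 blocks per shape: 9 + 9 + 9 + 9 + 9 + 9 + 9 + 9 + 9 + 9 + 9 + 9 = 108 blocks and still no shape has 10.
By pigeonhole, one more block lands in a shape already at 9, so 109 draws are enough and 108 are not.

109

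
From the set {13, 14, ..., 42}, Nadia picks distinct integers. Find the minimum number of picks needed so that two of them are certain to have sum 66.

22

A set avoiding the sum 66 can contain at most one of each pair {x, 66−x}, plus the 12 elements whose complement lies outside the range or equal to its own complement.
The integers 13, …, 33 (21 of them) are such a set: any two sum to at least 13+14 = 27 and at most 32+33 = 65 < 66.
Any 22nd integer completes one of the 9 pairs, so 22 choices force a sum of 66.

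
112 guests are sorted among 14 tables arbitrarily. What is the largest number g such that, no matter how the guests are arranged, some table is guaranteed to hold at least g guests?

8

By pigeonhole, the 14 tables are the holes and the 112 guests are the pigeons.
If every table held at most 7 guests, the total would be at most 14 × 7 = 98, which is less than 112.
So some table holds at least ⌈112/14⌉ = 8 guests.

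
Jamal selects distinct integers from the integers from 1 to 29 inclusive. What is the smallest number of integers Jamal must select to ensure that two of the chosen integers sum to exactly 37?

A set avoiding the sum 37 can contain at most one of each pair {x, 37−x}, plus the 7 elements whose complement lies outside the range.
The integers 1, …, 18 (18 of them) are such a set: any two sum to at least 1+2 = 3 and at most 17+18 = 35 < 37.
By the pigeonhole principle, any 19th integer completes one of the 11 pairs, so 19 choices force a sum of 37.

19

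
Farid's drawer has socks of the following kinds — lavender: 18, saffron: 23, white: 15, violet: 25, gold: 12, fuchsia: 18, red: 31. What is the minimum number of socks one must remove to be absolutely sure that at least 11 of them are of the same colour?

By the pigeonhole principle, the 7 colours are the holes; the socks drawn are the pigeons.
To avoid 11 of any one colour, the worst case takes at most 10 of each colour.
That gives 10 + 10 + 10 + 10 + 10 + 10 + 10 = 70 socks with no colour reaching 11.
The next sock forces some colour to 11, so 70 + 1 = 71.

71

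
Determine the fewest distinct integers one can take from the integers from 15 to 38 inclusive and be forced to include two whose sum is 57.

15

A set avoiding the sum 57 can contain at most one of each pair {x, 57−x}, plus the 4 elements whose complement lies outside the range.
The integers 15, …, 28 (14 of them) are such a set: any two sum to at least 15+16 = 31 and at most 27+28 = 55 < 57.
By pigeonhole, any 15th integer completes one of the 10 pairs, so 15 choices force a sum of 57.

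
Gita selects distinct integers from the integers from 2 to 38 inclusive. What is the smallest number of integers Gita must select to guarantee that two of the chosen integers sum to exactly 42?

Group the elements by complementary pair {x, 42−x}: {4,38}, {5,37}, {6,36}, …, giving 17 two-element pairs, the single value 21 (it cannot pair with itself since the integers are distinct), and 2 integers whose partner 42−x falls outside [2,38].
Pigeonhole: treating each of those 20 groups as a pigeonhole, one can pick one integer per group — 20 integers — with no two summing to 42.
The 21st integer lands in an occupied pair, forcing a sum of 42.

21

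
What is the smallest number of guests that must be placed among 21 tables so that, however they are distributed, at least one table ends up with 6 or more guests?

With 105 guests one could put exactly 5 in each of the 21 tables, and no table would reach 6.
By pigeonhole, one more guest must land in a table that already has 5, giving it 6.
So 21 × 5 + 1 = 106 guests are required.

106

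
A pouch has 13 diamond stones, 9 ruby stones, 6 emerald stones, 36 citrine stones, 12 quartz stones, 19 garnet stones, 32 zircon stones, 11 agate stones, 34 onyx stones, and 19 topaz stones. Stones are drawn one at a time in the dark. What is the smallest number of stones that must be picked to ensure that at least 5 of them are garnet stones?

In the worst case for collecting garnet stones, every non-garnet stone comes out first.
There are 13 + 9 + 6 + 36 + 12 + 32 + 11 + 34 + 19 = 172 non-garnet stones altogether.
After those, each further stone must be garnet, so 172 + 5 = 177 draws guarantee 5 garnet stones.

177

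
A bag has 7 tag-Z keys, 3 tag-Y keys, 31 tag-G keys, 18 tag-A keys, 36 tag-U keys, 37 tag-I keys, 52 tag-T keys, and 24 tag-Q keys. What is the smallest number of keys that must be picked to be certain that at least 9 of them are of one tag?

An adversary could hand out at most 8 keys per tag (tag-Z, tag-Y run out sooner): 7 + 3 + 8 + 8 + 8 + 8 + 8 + 8 = 58 keys and still no tag has 9.
By the pigeonhole principle, one more key lands in a tag already at 8, so 59 draws are enough and 58 are not.

59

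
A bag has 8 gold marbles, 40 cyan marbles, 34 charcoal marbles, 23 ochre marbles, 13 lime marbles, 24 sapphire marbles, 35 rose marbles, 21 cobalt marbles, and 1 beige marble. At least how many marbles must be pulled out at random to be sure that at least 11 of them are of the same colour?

80

Pigeonhole: put each drawn marble into a box by colour. The largest draw with every box below 11 takes min(count, 10) from each colour; colours with fewer than 10 contribute all they have.
Σ min(cᵢ, 10) = 8 + 10 + 10 + 10 + 10 + 10 + 10 + 10 + 1 = 79.
Draw number 79 + 1 = 80 must push one box to 11.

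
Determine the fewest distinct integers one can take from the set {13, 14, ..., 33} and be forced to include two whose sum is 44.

13

Two chosen integers sum to 44 exactly when both halves of some pair {x, 44−x} with 13 ≤ x ≤ 44−x ≤ 31 are chosen — 9 such pairs.
The remaining 3 elements (those with no distinct partner in range) can never complete a 44-sum, so the worst case takes all of them and one from each pair: 3 + 9 = 12.
Pigeonhole: the 13th integer has to be the second member of some pair, so 12 + 1 = 13.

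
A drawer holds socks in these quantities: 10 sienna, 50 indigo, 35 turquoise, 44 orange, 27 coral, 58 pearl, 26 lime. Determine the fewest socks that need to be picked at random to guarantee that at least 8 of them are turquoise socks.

223

In the worst case for collecting turquoise socks, every non-turquoise sock comes out first.
There are 10 + 50 + 44 + 27 + 58 + 26 = 215 non-turquoise socks altogether.
After those, each further sock must be turquoise, so 215 + 8 = 223 draws guarantee 8 turquoise socks.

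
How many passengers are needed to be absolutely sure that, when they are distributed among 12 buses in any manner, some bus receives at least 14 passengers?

With 156 passengers one could put exactly 13 in each of the 12 buses, and no bus would reach 14.
By pigeonhole, one more passenger must land in a bus that already has 13, giving it 14.
So 12 × 13 + 1 = 157 passengers are required.

157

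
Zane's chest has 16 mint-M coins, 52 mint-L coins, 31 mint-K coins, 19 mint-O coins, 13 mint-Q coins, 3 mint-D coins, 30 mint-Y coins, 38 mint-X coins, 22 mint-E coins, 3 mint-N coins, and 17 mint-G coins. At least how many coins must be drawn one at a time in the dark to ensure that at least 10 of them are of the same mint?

By pigeonhole, put each drawn coin into a box by mint. The largest draw with every box below 10 takes min(count, 9) from each mint; mints with fewer than 9 contribute all they have.
Σ min(cᵢ, 9) = 9 + 9 + 9 + 9 + 9 + 3 + 9 + 9 + 9 + 3 + 9 = 87.
Draw number 87 + 1 = 88 must push one box to 10.

88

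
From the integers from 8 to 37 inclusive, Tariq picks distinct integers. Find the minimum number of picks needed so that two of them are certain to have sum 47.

17

A set avoiding the sum 47 can contain at most one of each pair {x, 47−x}, plus the 2 elements whose complement lies outside the range.
The integers 8, …, 23 (16 of them) are such a set: any two sum to at least 8+9 = 17 and at most 22+23 = 45 < 47.
Any 17th integer completes one of the 14 pairs, so 17 choices force a sum of 47.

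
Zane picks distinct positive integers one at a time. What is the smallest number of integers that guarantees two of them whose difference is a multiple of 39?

Integers whose pairwise differences are multiples of 39 are exactly those sharing a remainder mod 39. Pigeonhole: the 39 residue classes mod 39 are the pigeonholes.
With 39 integers one could put 1 in each residue class and have no class reach 2.
The 40th integer pushes some class to 2, so 39·1 + 1 = 40.

40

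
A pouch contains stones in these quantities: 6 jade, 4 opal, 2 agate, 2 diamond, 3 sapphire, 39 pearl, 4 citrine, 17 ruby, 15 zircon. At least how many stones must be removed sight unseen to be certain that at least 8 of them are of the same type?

Pigeonhole: the 9 types are the holes; the stones drawn are the pigeons.
To avoid 8 of any one type, the worst case takes at most 7 of each type, or every stone of a type that has fewer than 7.
That gives 6 + 4 + 2 + 2 + 3 + 7 + 4 + 7 + 7 = 42 stones with no type reaching 8.
The next stone forces some type to 8, so 42 + 1 = 43.

43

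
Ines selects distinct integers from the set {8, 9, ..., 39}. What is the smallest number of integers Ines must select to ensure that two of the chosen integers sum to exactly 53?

20

Two chosen integers sum to 53 exactly when both halves of some pair {x, 53−x} with 14 ≤ x ≤ 53−x ≤ 39 are chosen — 13 such pairs.
The remaining 6 elements (those with no distinct partner in range) can never complete a 53-sum, so the worst case takes all of them and one from each pair: 6 + 13 = 19.
By the pigeonhole principle, the 20th integer has to be the second member of some pair, so 19 + 1 = 20.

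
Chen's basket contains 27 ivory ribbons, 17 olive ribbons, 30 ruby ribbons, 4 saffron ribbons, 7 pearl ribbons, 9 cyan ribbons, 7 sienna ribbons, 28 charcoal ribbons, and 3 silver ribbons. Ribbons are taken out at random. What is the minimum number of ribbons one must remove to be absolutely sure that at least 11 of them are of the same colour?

By the pigeonhole principle, put each drawn ribbon into a box by colour. The largest draw with every box below 11 takes min(count, 10) from each colour; colours with fewer than 10 contribute all they have.
Σ min(cᵢ, 10) = 10 + 10 + 10 + 4 + 7 + 9 + 7 + 10 + 3 = 70.
Draw number 70 + 1 = 71 must push one box to 11.

71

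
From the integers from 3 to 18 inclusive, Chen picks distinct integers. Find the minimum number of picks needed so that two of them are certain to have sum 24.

Group the elements by complementary pair {x, 24−x}: {6,18}, {7,17}, {8,16}, …, giving 6 two-element pairs, the single value 12 (it cannot pair with itself since the integers are distinct), and 3 integers whose partner 24−x falls outside [3,18].
Treating each of those 10 groups as a pigeonhole, one can pick one integer per group — 10 integers — with no two summing to 24.
The 11th integer lands in an occupied pair, forcing a sum of 24.

11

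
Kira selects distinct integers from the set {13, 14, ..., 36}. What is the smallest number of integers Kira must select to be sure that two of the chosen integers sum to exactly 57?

17

Group the elements by complementary pair {x, 57−x}: {21,36}, {22,35}, {23,34}, …, giving 8 two-element pairs and 8 integers whose partner 57−x falls outside [13,36].
By the pigeonhole principle, treating each of those 16 groups as a pigeonhole, one can pick one integer per group — 16 integers — with no two summing to 57.
The 17th integer lands in an occupied pair, forcing a sum of 57.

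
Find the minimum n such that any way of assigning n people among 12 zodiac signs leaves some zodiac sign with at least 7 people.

73

With 72 people one could put exactly 6 in each of the 12 zodiac signs, and no zodiac sign would reach 7.
By the pigeonhole principle, one more person must land in a zodiac sign that already has 6, giving it 7.
So 12 × 6 + 1 = 73 people are required.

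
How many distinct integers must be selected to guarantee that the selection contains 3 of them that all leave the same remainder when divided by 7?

15

Pigeonhole: the 7 residue classes mod 7 are the pigeonholes.
With 14 integers one could put 2 in each residue class and have no class reach 3.
The 15th integer pushes some class to 3, so 7·2 + 1 = 15.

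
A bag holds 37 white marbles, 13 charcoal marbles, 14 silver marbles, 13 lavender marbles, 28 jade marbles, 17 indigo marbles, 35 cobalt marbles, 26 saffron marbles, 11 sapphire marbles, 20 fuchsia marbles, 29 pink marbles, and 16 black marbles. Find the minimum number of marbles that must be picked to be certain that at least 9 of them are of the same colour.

By the pigeonhole principle, put each drawn marble into a box by colour. The largest draw with every box below 9 takes min(count, 8) from each colour.
Σ min(cᵢ, 8) = 8 + 8 + 8 + 8 + 8 + 8 + 8 + 8 + 8 + 8 + 8 + 8 = 96.
Draw number 96 + 1 = 97 must push one box to 9.

97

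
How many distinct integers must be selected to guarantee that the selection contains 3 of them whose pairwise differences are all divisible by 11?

Integers whose pairwise differences are multiples of 11 are exactly those sharing a remainder mod 11. By the pigeonhole principle, the 11 residue classes mod 11 are the pigeonholes.
With 22 integers one could put 2 in each residue class and have no class reach 3.
The 23rd integer pushes some class to 3, so 11·2 + 1 = 23.

23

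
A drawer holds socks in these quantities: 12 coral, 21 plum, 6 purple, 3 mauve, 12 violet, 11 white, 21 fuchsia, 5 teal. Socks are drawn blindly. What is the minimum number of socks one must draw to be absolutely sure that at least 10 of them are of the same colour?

60

Pigeonhole: the 8 colours are the holes; the socks drawn are the pigeons.
To avoid 10 of any one colour, the worst case takes at most 9 of each colour, or every sock of a colour that has fewer than 9.
That gives 9 + 9 + 6 + 3 + 9 + 9 + 9 + 5 = 59 socks with no colour reaching 10.
The next sock forces some colour to 10, so 59 + 1 = 60.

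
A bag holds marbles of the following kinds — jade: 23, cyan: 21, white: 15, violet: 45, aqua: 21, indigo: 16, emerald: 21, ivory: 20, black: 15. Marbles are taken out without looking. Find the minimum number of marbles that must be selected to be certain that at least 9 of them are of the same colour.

Put each drawn marble into a box by colour. The largest draw with every box below 9 takes min(count, 8) from each colour.
Σ min(cᵢ, 8) = 8 + 8 + 8 + 8 + 8 + 8 + 8 + 8 + 8 = 72.
Draw number 72 + 1 = 73 must push one box to 9.

73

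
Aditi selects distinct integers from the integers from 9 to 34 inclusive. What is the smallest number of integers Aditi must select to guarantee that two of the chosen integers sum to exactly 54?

20

Two chosen integers sum to 54 exactly when both halves of some pair {x, 54−x} with 20 ≤ x ≤ 54−x ≤ 34 are chosen — 7 such pairs.
The remaining 12 elements (those with no distinct partner in range) can never complete a 54-sum, so the worst case takes all of them and one from each pair: 12 + 7 = 19.
The 20th integer has to be the second member of some pair, so 19 + 1 = 20.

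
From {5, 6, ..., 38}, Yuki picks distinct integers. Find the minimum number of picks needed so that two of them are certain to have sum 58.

Two chosen integers sum to 58 exactly when both halves of some pair {x, 58−x} with 20 ≤ x ≤ 58−x ≤ 38 are chosen — 9 such pairs.
The remaining 16 elements (those with no distinct partner in range) can never complete a 58-sum, so the worst case takes all of them and one from each pair: 16 + 9 = 25.
By the pigeonhole principle, the 26th integer has to be the second member of some pair, so 25 + 1 = 26.

26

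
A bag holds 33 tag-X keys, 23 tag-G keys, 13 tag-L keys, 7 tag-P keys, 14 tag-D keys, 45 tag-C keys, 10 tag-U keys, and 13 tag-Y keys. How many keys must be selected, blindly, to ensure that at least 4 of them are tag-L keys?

In the worst case for collecting tag-L keys, every non-tag-L key comes out first.
There are 33 + 23 + 7 + 14 + 45 + 10 + 13 = 145 non-tag-L keys altogether.
After those, each further key must be tag-L, so 145 + 4 = 149 draws guarantee 4 tag-L keys.

149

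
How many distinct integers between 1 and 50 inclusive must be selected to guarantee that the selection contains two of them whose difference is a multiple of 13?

14

Integers whose pairwise differences are multiples of 13 are exactly those sharing a remainder mod 13. The 13 residue classes mod 13 are the pigeonholes.
With 13 integers one could put 1 in each residue class and have no class reach 2.
The 14th integer pushes some class to 2, so 13·1 + 1 = 14.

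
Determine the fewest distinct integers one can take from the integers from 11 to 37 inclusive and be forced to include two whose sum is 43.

Two chosen integers sum to 43 exactly when both halves of some pair {x, 43−x} with 11 ≤ x ≤ 43−x ≤ 32 are chosen — 11 such pairs.
The remaining 5 elements (those with no distinct partner in range) can never complete a 43-sum, so the worst case takes all of them and one from each pair: 5 + 11 = 16.
By pigeonhole, the 17th integer has to be the second member of some pair, so 16 + 1 = 17.

17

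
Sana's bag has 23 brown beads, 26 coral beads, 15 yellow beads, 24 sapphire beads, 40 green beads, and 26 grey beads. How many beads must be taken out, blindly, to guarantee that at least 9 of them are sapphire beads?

139

In the worst case for collecting sapphire beads, every non-sapphire bead comes out first.
There are 23 + 26 + 15 + 40 + 26 = 130 non-sapphire beads altogether.
After those, each further bead must be sapphire, so 130 + 9 = 139 draws guarantee 9 sapphire beads.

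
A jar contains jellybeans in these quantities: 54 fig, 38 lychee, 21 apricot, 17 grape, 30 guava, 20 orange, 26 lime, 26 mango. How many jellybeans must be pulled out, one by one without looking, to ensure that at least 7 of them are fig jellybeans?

In the worst case for collecting fig jellybeans, every non-fig jellybean comes out first.
There are 38 + 21 + 17 + 30 + 20 + 26 + 26 = 178 non-fig jellybeans altogether.
After those, each further jellybean must be fig, so 178 + 7 = 185 draws guarantee 7 fig jellybeans.

185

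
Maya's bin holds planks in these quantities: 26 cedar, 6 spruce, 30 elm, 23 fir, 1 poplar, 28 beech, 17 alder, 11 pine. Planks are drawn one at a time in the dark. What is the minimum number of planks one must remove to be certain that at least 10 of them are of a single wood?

Put each drawn plank into a box by wood. The largest draw with every box below 10 takes min(count, 9) from each wood; woods with fewer than 9 contribute all they have.
Σ min(cᵢ, 9) = 9 + 6 + 9 + 9 + 1 + 9 + 9 + 9 = 61.
Draw number 61 + 1 = 62 must push one box to 10.

62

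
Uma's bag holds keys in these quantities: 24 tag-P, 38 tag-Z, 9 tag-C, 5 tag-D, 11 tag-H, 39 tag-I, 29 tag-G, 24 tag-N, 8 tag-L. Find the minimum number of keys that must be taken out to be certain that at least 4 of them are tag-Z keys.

153

In the worst case for collecting tag-Z keys, every non-tag-Z key comes out first.
There are 24 + 9 + 5 + 11 + 39 + 29 + 24 + 8 = 149 non-tag-Z keys altogether.
After those, each further key must be tag-Z, so 149 + 4 = 153 draws guarantee 4 tag-Z keys.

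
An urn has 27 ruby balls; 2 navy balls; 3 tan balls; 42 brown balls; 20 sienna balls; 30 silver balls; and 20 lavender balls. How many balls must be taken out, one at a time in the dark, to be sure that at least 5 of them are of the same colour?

26

An adversary could hand out at most 4 balls per colour (navy, tan run out sooner): 4 + 2 + 3 + 4 + 4 + 4 + 4 = 25 balls and still no colour has 5.
By pigeonhole, one more ball lands in a colour already at 4, so 26 draws are enough and 25 are not.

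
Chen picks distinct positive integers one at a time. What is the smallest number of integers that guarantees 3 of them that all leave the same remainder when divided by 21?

43

By the pigeonhole principle, the 21 residue classes mod 21 are the pigeonholes.
With 42 integers one could put 2 in each residue class and have no class reach 3.
The 43rd integer pushes some class to 3, so 21·2 + 1 = 43.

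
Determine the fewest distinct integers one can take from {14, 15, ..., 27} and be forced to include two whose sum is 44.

Two chosen integers sum to 44 exactly when both halves of some pair {x, 44−x} with 17 ≤ x ≤ 44−x ≤ 27 are chosen — 5 such pairs.
The remaining 4 elements (those with no distinct partner in range) can never complete a 44-sum, so the worst case takes all of them and one from each pair: 4 + 5 = 9.
By pigeonhole, the 10th integer has to be the second member of some pair, so 9 + 1 = 10.

10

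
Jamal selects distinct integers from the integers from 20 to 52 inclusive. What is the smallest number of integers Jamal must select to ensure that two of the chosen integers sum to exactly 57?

Group the elements by complementary pair {x, 57−x}: {20,37}, {21,36}, {22,35}, …, giving 9 two-element pairs and 15 integers whose partner 57−x falls outside [20,52].
Treating each of those 24 groups as a pigeonhole, one can pick one integer per group — 24 integers — with no two summing to 57.
The 25th integer lands in an occupied pair, forcing a sum of 57.

25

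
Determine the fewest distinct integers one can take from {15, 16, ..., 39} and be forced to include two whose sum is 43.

A set avoiding the sum 43 can contain at most one of each pair {x, 43−x}, plus the 11 elements whose complement lies outside the range.
The integers 22, …, 39 (18 of them) are such a set: any two sum to at least 22+23 = 45 > 43.
Pigeonhole: any 19th integer completes one of the 7 pairs, so 19 choices force a sum of 43.

19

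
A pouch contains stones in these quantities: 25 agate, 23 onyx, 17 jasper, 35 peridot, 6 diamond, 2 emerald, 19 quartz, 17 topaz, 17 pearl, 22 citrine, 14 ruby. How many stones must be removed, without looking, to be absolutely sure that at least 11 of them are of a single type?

99

An adversary could hand out at most 10 stones per type (diamond, emerald run out sooner): 10 + 10 + 10 + 10 + 6 + 2 + 10 + 10 + 10 + 10 + 10 = 98 stones and still no type has 11.
One more stone lands in a type already at 10, so 99 draws are enough and 98 are not.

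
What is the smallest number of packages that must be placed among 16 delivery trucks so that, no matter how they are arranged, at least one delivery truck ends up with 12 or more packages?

With 176 packages one could put exactly 11 in each of the 16 delivery trucks, and no delivery truck would reach 12.
One more package must land in a delivery truck that already has 11, giving it 12.
So 16 × 11 + 1 = 177 packages are required.

177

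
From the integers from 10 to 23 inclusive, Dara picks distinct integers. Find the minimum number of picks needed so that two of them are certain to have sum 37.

Two chosen integers sum to 37 exactly when both halves of some pair {x, 37−x} with 14 ≤ x ≤ 37−x ≤ 23 are chosen — 5 such pairs.
The remaining 4 elements (those with no distinct partner in range) can never complete a 37-sum, so the worst case takes all of them and one from each pair: 4 + 5 = 9.
The 10th integer has to be the second member of some pair, so 9 + 1 = 10.

10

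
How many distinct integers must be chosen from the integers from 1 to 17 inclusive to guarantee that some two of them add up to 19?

Group the elements by complementary pair {x, 19−x}: {2,17}, {3,16}, {4,15}, …, giving 8 two-element pairs and 1 integer whose partner 19−x falls outside [1,17].
By pigeonhole, treating each of those 9 groups as a pigeonhole, one can pick one integer per group — 9 integers — with no two summing to 19.
The 10th integer lands in an occupied pair, forcing a sum of 19.

10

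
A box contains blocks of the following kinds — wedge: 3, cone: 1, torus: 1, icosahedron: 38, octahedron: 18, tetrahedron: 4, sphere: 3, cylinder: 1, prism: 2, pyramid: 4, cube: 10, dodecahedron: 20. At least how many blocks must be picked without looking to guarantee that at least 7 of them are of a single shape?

44

By the pigeonhole principle, the 12 shapes are the holes; the blocks drawn are the pigeons.
To avoid 7 of any one shape, the worst case takes at most 6 of each shape, or every block of a shape that has fewer than 6.
That gives 3 + 1 + 1 + 6 + 6 + 4 + 3 + 1 + 2 + 4 + 6 + 6 = 43 blocks with no shape reaching 7.
The next block forces some shape to 7, so 43 + 1 = 44.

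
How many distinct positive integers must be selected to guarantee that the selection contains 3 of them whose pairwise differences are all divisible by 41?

Integers whose pairwise differences are multiples of 41 are exactly those sharing a remainder mod 41. Pigeonhole: the 41 residue classes mod 41 are the pigeonholes.
With 82 integers one could put 2 in each residue class and have no class reach 3.
The 83rd integer pushes some class to 3, so 41·2 + 1 = 83.

83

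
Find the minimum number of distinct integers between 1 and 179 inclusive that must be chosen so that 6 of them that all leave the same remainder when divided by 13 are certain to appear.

66

The 13 residue classes mod 13 are the pigeonholes.
With 65 integers one could put 5 in each residue class and have no class reach 6.
The 66th integer pushes some class to 6, so 13·5 + 1 = 66.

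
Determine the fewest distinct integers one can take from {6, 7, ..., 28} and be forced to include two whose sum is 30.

15

Group the elements by complementary pair {x, 30−x}: {6,24}, {7,23}, {8,22}, …, giving 9 two-element pairs, the single value 15 (it cannot pair with itself since the integers are distinct), and 4 integers whose partner 30−x falls outside [6,28].
By the pigeonhole principle, treating each of those 14 groups as a pigeonhole, one can pick one integer per group — 14 integers — with no two summing to 30.
The 15th integer lands in an occupied pair, forcing a sum of 30.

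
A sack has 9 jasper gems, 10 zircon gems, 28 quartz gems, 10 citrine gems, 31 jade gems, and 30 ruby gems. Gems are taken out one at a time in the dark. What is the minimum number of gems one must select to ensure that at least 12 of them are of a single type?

63

Pigeonhole: put each drawn gem into a box by type. The largest draw with every box below 12 takes min(count, 11) from each type; types with fewer than 11 contribute all they have.
Σ min(cᵢ, 11) = 9 + 10 + 11 + 10 + 11 + 11 = 62.
Draw number 62 + 1 = 63 must push one box to 12.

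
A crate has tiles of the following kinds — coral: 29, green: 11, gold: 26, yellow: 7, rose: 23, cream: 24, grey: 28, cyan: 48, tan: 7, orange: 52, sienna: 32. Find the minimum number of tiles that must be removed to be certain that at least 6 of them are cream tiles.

In the worst case for collecting cream tiles, every non-cream tile comes out first.
There are 29 + 11 + 26 + 7 + 23 + 28 + 48 + 7 + 52 + 32 = 263 non-cream tiles altogether.
After those, each further tile must be cream, so 263 + 6 = 269 draws guarantee 6 cream tiles.

269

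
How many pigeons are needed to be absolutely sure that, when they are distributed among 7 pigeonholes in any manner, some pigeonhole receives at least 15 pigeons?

99

With 98 pigeons one could put exactly 14 in each of the 7 pigeonholes, and no pigeonhole would reach 15.
Pigeonhole: one more pigeon must land in a pigeonhole that already has 14, giving it 15.
So 7 × 14 + 1 = 99 pigeons are required.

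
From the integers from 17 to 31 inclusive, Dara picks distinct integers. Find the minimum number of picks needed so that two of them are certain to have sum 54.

A set avoiding the sum 54 can contain at most one of each pair {x, 54−x}, plus the 7 elements whose complement lies outside the range or equal to its own complement.
The integers 17, …, 27 (11 of them) are such a set: any two sum to at least 17+18 = 35 and at most 26+27 = 53 < 54.
By the pigeonhole principle, any 12th integer completes one of the 4 pairs, so 12 choices force a sum of 54.

12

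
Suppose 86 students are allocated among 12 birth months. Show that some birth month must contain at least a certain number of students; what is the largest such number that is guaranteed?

8

The 12 birth months are the holes and the 86 students are the pigeons.
If every birth month held at most 7 students, the total would be at most 12 × 7 = 84, which is less than 86.
So some birth month holds at least ⌈86/12⌉ = 8 students.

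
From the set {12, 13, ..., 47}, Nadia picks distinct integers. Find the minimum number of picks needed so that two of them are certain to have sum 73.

Group the elements by complementary pair {x, 73−x}: {26,47}, {27,46}, {28,45}, …, giving 11 two-element pairs and 14 integers whose partner 73−x falls outside [12,47].
By the pigeonhole principle, treating each of those 25 groups as a pigeonhole, one can pick one integer per group — 25 integers — with no two summing to 73.
The 26th integer lands in an occupied pair, forcing a sum of 73.

26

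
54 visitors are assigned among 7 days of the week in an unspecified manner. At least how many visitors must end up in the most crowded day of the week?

By pigeonhole, the 7 days of the week are the holes and the 54 visitors are the pigeons.
If every day of the week held at most 7 visitors, the total would be at most 7 × 7 = 49, which is less than 54.
So some day of the week holds at least ⌈54/7⌉ = 8 visitors.

8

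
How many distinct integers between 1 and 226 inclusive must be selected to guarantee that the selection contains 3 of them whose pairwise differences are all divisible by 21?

Integers whose pairwise differences are multiples of 21 are exactly those sharing a remainder mod 21. Pigeonhole: the 21 residue classes mod 21 are the pigeonholes.
With 42 integers one could put 2 in each residue class and have no class reach 3.
The 43rd integer pushes some class to 3, so 21·2 + 1 = 43.

43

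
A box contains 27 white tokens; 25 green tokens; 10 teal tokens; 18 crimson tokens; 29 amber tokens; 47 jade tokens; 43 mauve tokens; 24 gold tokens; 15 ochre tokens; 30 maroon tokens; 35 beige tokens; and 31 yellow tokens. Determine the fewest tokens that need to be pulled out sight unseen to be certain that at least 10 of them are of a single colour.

Pigeonhole: the 12 colours are the holes; the tokens drawn are the pigeons.
To avoid 10 of any one colour, the worst case takes at most 9 of each colour.
That gives 9 + 9 + 9 + 9 + 9 + 9 + 9 + 9 + 9 + 9 + 9 + 9 = 108 tokens with no colour reaching 10.
The next token forces some colour to 10, so 108 + 1 = 109.

109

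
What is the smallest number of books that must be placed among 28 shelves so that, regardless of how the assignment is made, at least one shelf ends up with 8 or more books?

With 196 books one could put exactly 7 in each of the 28 shelves, and no shelf would reach 8.
One more book must land in a shelf that already has 7, giving it 8.
So 28 × 7 + 1 = 197 books are required.

197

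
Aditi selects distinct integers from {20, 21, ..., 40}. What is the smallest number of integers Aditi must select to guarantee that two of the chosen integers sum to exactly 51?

Group the elements by complementary pair {x, 51−x}: {20,31}, {21,30}, {22,29}, …, giving 6 two-element pairs and 9 integers whose partner 51−x falls outside [20,40].
Pigeonhole: treating each of those 15 groups as a pigeonhole, one can pick one integer per group — 15 integers — with no two summing to 51.
The 16th integer lands in an occupied pair, forcing a sum of 51.

16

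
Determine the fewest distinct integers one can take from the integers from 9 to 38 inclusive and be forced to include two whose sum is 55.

20

A set avoiding the sum 55 can contain at most one of each pair {x, 55−x}, plus the 8 elements whose complement lies outside the range.
The integers 9, …, 27 (19 of them) are such a set: any two sum to at least 9+10 = 19 and at most 26+27 = 53 < 55.
Pigeonhole: any 20th integer completes one of the 11 pairs, so 20 choices force a sum of 55.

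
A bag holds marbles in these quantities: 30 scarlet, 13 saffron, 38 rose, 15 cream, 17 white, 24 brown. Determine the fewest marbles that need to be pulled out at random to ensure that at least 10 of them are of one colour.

Pigeonhole: put each drawn marble into a box by colour. The largest draw with every box below 10 takes min(count, 9) from each colour.
Σ min(cᵢ, 9) = 9 + 9 + 9 + 9 + 9 + 9 = 54.
Draw number 54 + 1 = 55 must push one box to 10.

55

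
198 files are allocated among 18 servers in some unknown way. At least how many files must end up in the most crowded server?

Pigeonhole: the 18 servers are the holes and the 198 files are the pigeons.
If every server held at most 10 files, the total would be at most 18 × 10 = 180, which is less than 198.
So some server holds at least ⌈198/18⌉ = 11 files.

11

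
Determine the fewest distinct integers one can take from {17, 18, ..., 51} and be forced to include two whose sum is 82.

A set avoiding the sum 82 can contain at most one of each pair {x, 82−x}, plus the 15 elements whose complement lies outside the range or equal to its own complement.
The integers 17, …, 41 (25 of them) are such a set: any two sum to at least 17+18 = 35 and at most 40+41 = 81 < 82.
By pigeonhole, any 26th integer completes one of the 10 pairs, so 26 choices force a sum of 82.

26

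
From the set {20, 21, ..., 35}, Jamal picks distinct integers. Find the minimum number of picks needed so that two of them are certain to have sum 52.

11

Group the elements by complementary pair {x, 52−x}: {20,32}, {21,31}, {22,30}, …, giving 6 two-element pairs, the single value 26 (it cannot pair with itself since the integers are distinct), and 3 integers whose partner 52−x falls outside [20,35].
Treating each of those 10 groups as a pigeonhole, one can pick one integer per group — 10 integers — with no two summing to 52.
The 11th integer lands in an occupied pair, forcing a sum of 52.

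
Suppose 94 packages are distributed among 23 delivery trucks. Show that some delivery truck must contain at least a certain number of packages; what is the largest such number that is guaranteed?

5

The 23 delivery trucks are the holes and the 94 packages are the pigeons.
If every delivery truck held at most 4 packages, the total would be at most 23 × 4 = 92, which is less than 94.
So some delivery truck holds at least ⌈94/23⌉ = 5 packages.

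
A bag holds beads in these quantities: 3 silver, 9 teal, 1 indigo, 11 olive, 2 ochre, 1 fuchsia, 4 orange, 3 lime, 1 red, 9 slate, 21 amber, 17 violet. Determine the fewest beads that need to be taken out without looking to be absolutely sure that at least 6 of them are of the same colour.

41

An adversary could hand out at most 5 beads per colour (7 colours run out sooner): 3 + 5 + 1 + 5 + 2 + 1 + 4 + 3 + 1 + 5 + 5 + 5 = 40 beads and still no colour has 6.
One more bead lands in a colour already at 5, so 41 draws are enough and 40 are not.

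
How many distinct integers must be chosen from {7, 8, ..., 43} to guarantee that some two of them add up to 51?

20

Group the elements by complementary pair {x, 51−x}: {8,43}, {9,42}, {10,41}, …, giving 18 two-element pairs and 1 integer whose partner 51−x falls outside [7,43].
Treating each of those 19 groups as a pigeonhole, one can pick one integer per group — 19 integers — with no two summing to 51.
The 20th integer lands in an occupied pair, forcing a sum of 51.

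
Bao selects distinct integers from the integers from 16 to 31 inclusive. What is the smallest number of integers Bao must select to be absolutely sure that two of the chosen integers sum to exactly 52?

A set avoiding the sum 52 can contain at most one of each pair {x, 52−x}, plus the 6 elements whose complement lies outside the range or equal to its own complement.
The integers 16, …, 26 (11 of them) are such a set: any two sum to at least 16+17 = 33 and at most 25+26 = 51 < 52.
Any 12th integer completes one of the 5 pairs, so 12 choices force a sum of 52.

12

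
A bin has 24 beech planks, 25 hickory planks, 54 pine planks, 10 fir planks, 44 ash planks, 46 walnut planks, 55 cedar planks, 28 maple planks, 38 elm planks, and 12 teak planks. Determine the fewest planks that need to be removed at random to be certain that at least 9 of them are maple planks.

317

In the worst case for collecting maple planks, every non-maple plank comes out first.
There are 24 + 25 + 54 + 10 + 44 + 46 + 55 + 38 + 12 = 308 non-maple planks altogether.
After those, each further plank must be maple, so 308 + 9 = 317 draws guarantee 9 maple planks.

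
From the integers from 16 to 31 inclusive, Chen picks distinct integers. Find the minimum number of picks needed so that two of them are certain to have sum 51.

Two chosen integers sum to 51 exactly when both halves of some pair {x, 51−x} with 20 ≤ x ≤ 51−x ≤ 31 are chosen — 6 such pairs.
The remaining 4 elements (those with no distinct partner in range) can never complete a 51-sum, so the worst case takes all of them and one from each pair: 4 + 6 = 10.
By pigeonhole, the 11th integer has to be the second member of some pair, so 10 + 1 = 11.

11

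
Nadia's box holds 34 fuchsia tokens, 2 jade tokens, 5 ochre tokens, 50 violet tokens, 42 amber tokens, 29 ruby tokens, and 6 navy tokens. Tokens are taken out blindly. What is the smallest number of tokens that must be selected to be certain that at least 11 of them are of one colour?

54

An adversary could hand out at most 10 tokens per colour (jade, ochre, navy run out sooner): 10 + 2 + 5 + 10 + 10 + 10 + 6 = 53 tokens and still no colour has 11.
One more token lands in a colour already at 10, so 54 draws are enough and 53 are not.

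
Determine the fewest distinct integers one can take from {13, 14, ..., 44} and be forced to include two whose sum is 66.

Two chosen integers sum to 66 exactly when both halves of some pair {x, 66−x} with 22 ≤ x ≤ 66−x ≤ 44 are chosen — 11 such pairs.
The remaining 10 elements (those with no distinct partner in range) can never complete a 66-sum, so the worst case takes all of them and one from each pair: 10 + 11 = 21.
By the pigeonhole principle, the 22nd integer has to be the second member of some pair, so 21 + 1 = 22.

22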